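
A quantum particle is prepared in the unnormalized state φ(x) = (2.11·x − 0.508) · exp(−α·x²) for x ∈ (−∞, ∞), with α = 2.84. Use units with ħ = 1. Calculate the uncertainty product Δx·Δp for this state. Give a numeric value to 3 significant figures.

Δx = √(⟨x²⟩−⟨x⟩²), Δp = √(⟨p²⟩−⟨p⟩²).
Expand each integrand as polynomial × e^(−2αx²) and use ∫x^(2j)·e^(−2αx²) dx = (2j−1)!!/(4α)^j · √(π/(2α)), odd powers → 0; here √(π/(2α)) = 0.74371. Differentiate with the product rule, d/dx e^(−αx²) = −2αx·e^(−αx²).
Normalization: ∫|φ|² dx = 0.48339.
⟨x⟩ = -0.29034, ⟨x²⟩ = 0.19418 ⇒ Δx = 0.33149.
⟨p⟩ = 0.0000, ⟨p²⟩ = 6.2648 ⇒ Δp = 2.5030.
Δx·Δp = 0.82972.

0.830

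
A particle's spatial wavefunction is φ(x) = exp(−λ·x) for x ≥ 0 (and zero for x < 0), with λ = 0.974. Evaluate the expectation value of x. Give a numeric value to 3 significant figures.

0.513

⟨x⟩ = ∫ x·|φ|² dx / ∫|φ|² dx (integrals over the domain).
Every integrand reduces to terms xʲ·e^(−2λx) on [0, ∞); use ∫₀^∞ xʲ·e^(−2λx) dx = j!/(2λ)^(j+1).
State is unnormalized: ∫|φ|² dx = 0.51335, and ∫φ*·x·φ dx = 0.26353, so ⟨x⟩ = 0.26353 / 0.51335.
⟨x⟩ = 0.51335.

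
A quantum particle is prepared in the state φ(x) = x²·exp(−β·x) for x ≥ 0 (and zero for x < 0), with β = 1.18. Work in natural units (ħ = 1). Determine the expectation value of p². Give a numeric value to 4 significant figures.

p² φ = −ħ² d²φ/dx²; ⟨p²⟩ = −ħ² ∫ φ*·φ'' dx / ∫|φ|² dx.
Differentiate x²·exp(−β·x) with the product rule; every integrand then reduces to terms xʲ·e^(−2βx) on [0, ∞), with ∫₀^∞ xʲ·e^(−2βx) dx = j!/(2β)^(j+1).
State is unnormalized: ∫|φ|² dx = 0.32783, and ∫φ*·(−ħ² φ'') dx = 0.15216, so ⟨p²⟩ = 0.15216 / 0.32783.
⟨p²⟩ = 0.46413.

0.4641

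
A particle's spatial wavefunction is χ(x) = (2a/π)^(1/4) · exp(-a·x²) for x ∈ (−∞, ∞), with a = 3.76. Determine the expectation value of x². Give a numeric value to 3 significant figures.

0.0665

⟨x²⟩ = ∫ x²·|χ|² dx (integrals over the domain).
Gaussian moments: ∫x^(2j)·e^(−2ax²) dx = (2j−1)!!/(4a)^j · √(π/(2a)), odd powers integrate to 0; here √(π/(2a)) = 0.64635.
⟨x²⟩ = 0.066489.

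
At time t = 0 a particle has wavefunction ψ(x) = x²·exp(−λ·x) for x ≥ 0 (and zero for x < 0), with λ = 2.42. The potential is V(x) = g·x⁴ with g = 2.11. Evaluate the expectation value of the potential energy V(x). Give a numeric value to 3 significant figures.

⟨V⟩ = ∫ V(x)·|ψ|² dx / ∫|ψ|² dx.
Every integrand reduces to terms xʲ·e^(−2λx) on [0, ∞); use ∫₀^∞ xʲ·e^(−2λx) dx = j!/(2λ)^(j+1).
State is unnormalized: ∫|ψ|² dx = 0.0090362, and ∫ψ*·V(x)·ψ dx = 0.058371, so ⟨V⟩ = 0.058371 / 0.0090362.
⟨V⟩ = 6.4597.

6.46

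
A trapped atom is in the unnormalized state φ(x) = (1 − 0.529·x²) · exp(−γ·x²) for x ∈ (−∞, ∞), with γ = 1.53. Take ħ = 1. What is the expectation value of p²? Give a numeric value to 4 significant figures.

p² φ = −ħ² d²φ/dx²; ⟨p²⟩ = −ħ² ∫ φ*·φ'' dx / ∫|φ|² dx.
Expand each integrand as polynomial × e^(−2γx²) and use ∫x^(2j)·e^(−2γx²) dx = (2j−1)!!/(4γ)^j · √(π/(2γ)), odd powers → 0; here √(π/(2γ)) = 1.0132. Differentiate with the product rule, d/dx e^(−γx²) = −2γx·e^(−γx²).
State is unnormalized: ∫|φ|² dx = 0.86079, and ∫φ*·(−ħ² φ'') dx = 1.8993, so ⟨p²⟩ = 1.8993 / 0.86079.
⟨p²⟩ = 2.2065.

2.207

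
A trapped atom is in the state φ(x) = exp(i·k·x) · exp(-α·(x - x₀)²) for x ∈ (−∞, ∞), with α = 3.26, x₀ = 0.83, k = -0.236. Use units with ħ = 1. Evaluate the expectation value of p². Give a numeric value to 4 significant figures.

p² φ = −ħ² d²φ/dx²; ⟨p²⟩ = −ħ² ∫ φ*·φ'' dx / ∫|φ|² dx.
Gaussian moments (u = x − x₀): ∫u^(2j)·e^(−2αu²) du = (2j−1)!!/(4α)^j · √(π/(2α)), odd powers integrate to 0; here √(π/(2α)) = 0.69415. Derivatives: φ′ = (ik − 2αu)·φ, φ″ = ((ik − 2αu)² − 2α)·φ; the odd-in-u pieces drop out.
State is unnormalized: ∫|φ|² dx = 0.69415, and ∫φ*·(−ħ² φ'') dx = 2.3016, so ⟨p²⟩ = 2.3016 / 0.69415.
⟨p²⟩ = 3.3157.

3.316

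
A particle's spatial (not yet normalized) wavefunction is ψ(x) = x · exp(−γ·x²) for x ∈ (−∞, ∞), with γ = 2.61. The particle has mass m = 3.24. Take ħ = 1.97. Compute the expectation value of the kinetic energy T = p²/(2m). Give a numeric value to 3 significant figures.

4.69

T = −(ħ²/2m) d²/dx², so ⟨T⟩ = −(ħ²/2m) ∫ ψ*·ψ'' dx / ∫|ψ|² dx; with m = 3.24.
Expand each integrand as polynomial × e^(−2γx²) and use ∫x^(2j)·e^(−2γx²) dx = (2j−1)!!/(4γ)^j · √(π/(2γ)), odd powers → 0; here √(π/(2γ)) = 0.77578. Differentiate with the product rule, d/dx e^(−γx²) = −2γx·e^(−γx²).
State is unnormalized: ∫|ψ|² dx = 0.074309, and ∫ψ*·(−ħ²/2m · ψ'') dx = 0.34846, so ⟨T⟩ = 0.34846 / 0.074309.
⟨T⟩ = 4.6894.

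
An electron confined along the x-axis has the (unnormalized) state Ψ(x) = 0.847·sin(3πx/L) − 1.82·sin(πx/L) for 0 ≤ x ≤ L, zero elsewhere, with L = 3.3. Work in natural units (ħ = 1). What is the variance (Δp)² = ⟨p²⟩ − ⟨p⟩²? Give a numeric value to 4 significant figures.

Compute ⟨p⟩ and ⟨p²⟩ separately; (Δp)² = ⟨p²⟩ − ⟨p⟩².
d²/dx² sin(jπx/L) = −(jπ/L)²·sin(jπx/L); on 0 ≤ x ≤ L, ∫sin²(jπx/L) dx = L/2 and ∫sin(jπx/L)·sin(lπx/L) dx = 0 for j ≠ l, so only diagonal terms survive in ∫|Ψ|² and ∫Ψ·Ψ″; ∫Ψ·Ψ′ dx = [Ψ²/2] between the walls = 0.
Normalization: ∫|Ψ|² dx = 6.6492.
⟨p⟩ = 0.0000 and ⟨p²⟩ = 2.1971.
(Δp)² = 2.1971 − (0.0000)² = 2.1971.

2.197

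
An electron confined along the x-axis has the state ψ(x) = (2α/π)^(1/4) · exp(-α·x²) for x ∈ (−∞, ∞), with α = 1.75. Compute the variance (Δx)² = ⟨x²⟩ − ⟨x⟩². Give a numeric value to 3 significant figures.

0.143

Compute ⟨x⟩ and ⟨x²⟩ separately, then (Δx)² = ⟨x²⟩ − ⟨x⟩².
Gaussian moments: ∫x^(2j)·e^(−2αx²) dx = (2j−1)!!/(4α)^j · √(π/(2α)), odd powers integrate to 0; here √(π/(2α)) = 0.94742.
⟨x⟩ = 0.0000 and ⟨x²⟩ = 0.14286.
(Δx)² = 0.14286 − (0.0000)² = 0.14286.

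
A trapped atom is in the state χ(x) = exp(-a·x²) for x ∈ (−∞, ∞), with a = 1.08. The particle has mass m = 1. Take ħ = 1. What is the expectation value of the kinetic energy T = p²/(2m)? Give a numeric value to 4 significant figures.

T = −(ħ²/2m) d²/dx², so ⟨T⟩ = −(ħ²/2m) ∫ χ*·χ'' dx / ∫|χ|² dx; with m = 1.
Gaussian moments: ∫x^(2j)·e^(−2ax²) dx = (2j−1)!!/(4a)^j · √(π/(2a)), odd powers integrate to 0; here √(π/(2a)) = 1.2060. Derivatives: d/dx e^(−ax²) = −2ax·e^(−ax²), d²/dx² e^(−ax²) = (4a²x² − 2a)·e^(−ax²).
State is unnormalized: ∫|χ|² dx = 1.2060, and ∫χ*·(−ħ²/2m · χ'') dx = 0.65124, so ⟨T⟩ = 0.65124 / 1.2060.
⟨T⟩ = 0.54000.

0.5400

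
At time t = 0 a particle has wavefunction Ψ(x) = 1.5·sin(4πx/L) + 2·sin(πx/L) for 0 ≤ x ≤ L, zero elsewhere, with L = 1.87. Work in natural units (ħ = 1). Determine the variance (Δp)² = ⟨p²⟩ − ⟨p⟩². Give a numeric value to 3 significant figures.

18.1

Compute ⟨p⟩ and ⟨p²⟩ separately; (Δp)² = ⟨p²⟩ − ⟨p⟩².
d²/dx² sin(jπx/L) = −(jπ/L)²·sin(jπx/L); on 0 ≤ x ≤ L, ∫sin²(jπx/L) dx = L/2 and ∫sin(jπx/L)·sin(lπx/L) dx = 0 for j ≠ l, so only diagonal terms survive in ∫|Ψ|² and ∫Ψ·Ψ″; ∫Ψ·Ψ′ dx = [Ψ²/2] between the walls = 0.
Normalization: ∫|Ψ|² dx = 5.8438.
⟨p⟩ = 0.0000 and ⟨p²⟩ = 18.063.
(Δp)² = 18.063 − (0.0000)² = 18.063.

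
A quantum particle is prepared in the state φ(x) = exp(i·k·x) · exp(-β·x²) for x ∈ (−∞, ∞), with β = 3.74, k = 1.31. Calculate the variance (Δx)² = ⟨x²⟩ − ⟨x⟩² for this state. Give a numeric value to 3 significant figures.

0.0668

Compute ⟨x⟩ and ⟨x²⟩ separately, then (Δx)² = ⟨x²⟩ − ⟨x⟩².
Gaussian moments: ∫x^(2j)·e^(−2βx²) dx = (2j−1)!!/(4β)^j · √(π/(2β)), odd powers integrate to 0; here √(π/(2β)) = 0.64807.
Normalization: ∫|φ|² dx = 0.64807.
⟨x⟩ = 0.0000 and ⟨x²⟩ = 0.066845.
(Δx)² = 0.066845 − (0.0000)² = 0.066845.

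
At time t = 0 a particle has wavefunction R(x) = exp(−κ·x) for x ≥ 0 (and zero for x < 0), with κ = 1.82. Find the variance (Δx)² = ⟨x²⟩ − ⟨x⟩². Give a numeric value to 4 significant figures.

0.07547

Compute ⟨x⟩ and ⟨x²⟩ separately, then (Δx)² = ⟨x²⟩ − ⟨x⟩².
Every integrand reduces to terms xʲ·e^(−2κx) on [0, ∞); use ∫₀^∞ xʲ·e^(−2κx) dx = j!/(2κ)^(j+1).
Normalization: ∫|R|² dx = 0.27473.
⟨x⟩ = 0.27473 and ⟨x²⟩ = 0.15095.
(Δx)² = 0.15095 − (0.27473)² = 0.075474.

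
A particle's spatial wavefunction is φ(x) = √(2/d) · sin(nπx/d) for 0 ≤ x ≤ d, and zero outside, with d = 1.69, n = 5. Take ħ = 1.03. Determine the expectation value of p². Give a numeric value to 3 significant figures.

p² φ = −ħ² d²φ/dx²; ⟨p²⟩ = −ħ² ∫ φ*·φ'' dx.
d/dx sin(nπx/d) = (nπ/d)·cos(nπx/d) and d²/dx² sin(nπx/d) = −(nπ/d)²·sin(nπx/d); on 0 ≤ x ≤ d, ∫sin²(nπx/d) dx = d/2 and ∫sin(nπx/d)·cos(nπx/d) dx = 0.
⟨p²⟩ = 91.652.

91.7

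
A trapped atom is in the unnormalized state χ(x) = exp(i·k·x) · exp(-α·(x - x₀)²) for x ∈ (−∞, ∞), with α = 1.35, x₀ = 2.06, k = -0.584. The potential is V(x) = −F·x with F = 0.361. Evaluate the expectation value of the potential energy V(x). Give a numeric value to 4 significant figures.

⟨V⟩ = ∫ V(x)·|χ|² dx / ∫|χ|² dx.
Gaussian moments (u = x − x₀): ∫u^(2j)·e^(−2αu²) du = (2j−1)!!/(4α)^j · √(π/(2α)), odd powers integrate to 0; here √(π/(2α)) = 1.0787.
State is unnormalized: ∫|χ|² dx = 1.0787, and ∫χ*·V(x)·χ dx = -0.80217, so ⟨V⟩ = -0.80217 / 1.0787.
⟨V⟩ = -0.74366.

-0.7437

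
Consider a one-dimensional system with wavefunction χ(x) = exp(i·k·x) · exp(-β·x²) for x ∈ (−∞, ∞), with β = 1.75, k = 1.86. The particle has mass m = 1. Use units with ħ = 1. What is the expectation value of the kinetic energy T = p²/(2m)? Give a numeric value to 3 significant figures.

2.60

T = −(ħ²/2m) d²/dx², so ⟨T⟩ = −(ħ²/2m) ∫ χ*·χ'' dx / ∫|χ|² dx; with m = 1.
Gaussian moments: ∫x^(2j)·e^(−2βx²) dx = (2j−1)!!/(4β)^j · √(π/(2β)), odd powers integrate to 0; here √(π/(2β)) = 0.94742. Derivatives: χ′ = (ik − 2βx)·χ, χ″ = ((ik − 2βx)² − 2β)·χ; the odd-in-x pieces drop out.
State is unnormalized: ∫|χ|² dx = 0.94742, and ∫χ*·(−ħ²/2m · χ'') dx = 2.4678, so ⟨T⟩ = 2.4678 / 0.94742.
⟨T⟩ = 2.6048.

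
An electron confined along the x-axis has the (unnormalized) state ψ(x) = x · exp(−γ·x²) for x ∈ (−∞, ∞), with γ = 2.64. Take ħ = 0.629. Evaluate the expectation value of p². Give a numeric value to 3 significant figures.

3.13

p² ψ = −ħ² d²ψ/dx²; ⟨p²⟩ = −ħ² ∫ ψ*·ψ'' dx / ∫|ψ|² dx.
Expand each integrand as polynomial × e^(−2γx²) and use ∫x^(2j)·e^(−2γx²) dx = (2j−1)!!/(4γ)^j · √(π/(2γ)), odd powers → 0; here √(π/(2γ)) = 0.77136. Differentiate with the product rule, d/dx e^(−γx²) = −2γx·e^(−γx²).
State is unnormalized: ∫|ψ|² dx = 0.073046, and ∫ψ*·(−ħ² ψ'') dx = 0.22889, so ⟨p²⟩ = 0.22889 / 0.073046.
⟨p²⟩ = 3.1335.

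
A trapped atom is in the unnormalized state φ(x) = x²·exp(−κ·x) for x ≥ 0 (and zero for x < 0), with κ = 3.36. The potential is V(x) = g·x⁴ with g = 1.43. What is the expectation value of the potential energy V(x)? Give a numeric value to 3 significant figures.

⟨V⟩ = ∫ V(x)·|φ|² dx / ∫|φ|² dx.
Every integrand reduces to terms xʲ·e^(−2κx) on [0, ∞); use ∫₀^∞ xʲ·e^(−2κx) dx = j!/(2κ)^(j+1).
State is unnormalized: ∫|φ|² dx = 0.0017513, and ∫φ*·V(x)·φ dx = 0.0020632, so ⟨V⟩ = 0.0020632 / 0.0017513.
⟨V⟩ = 1.1781.

1.18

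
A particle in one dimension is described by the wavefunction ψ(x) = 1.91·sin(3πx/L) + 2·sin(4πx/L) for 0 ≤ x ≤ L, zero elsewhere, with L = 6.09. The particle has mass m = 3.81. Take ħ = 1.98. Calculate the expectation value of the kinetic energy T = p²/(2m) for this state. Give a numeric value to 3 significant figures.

1.73

T = −(ħ²/2m) d²/dx², so ⟨T⟩ = −(ħ²/2m) ∫ ψ*·ψ'' dx / ∫|ψ|² dx; with m = 3.81.
d²/dx² sin(jπx/L) = −(jπ/L)²·sin(jπx/L); on 0 ≤ x ≤ L, ∫sin²(jπx/L) dx = L/2 and ∫sin(jπx/L)·sin(lπx/L) dx = 0 for j ≠ l, so only diagonal terms survive in ∫|ψ|² and ∫ψ·ψ″; ∫ψ·ψ′ dx = [ψ²/2] between the walls = 0.
State is unnormalized: ∫|ψ|² dx = 23.288, and ∫ψ*·(−ħ²/2m · ψ'') dx = 40.369, so ⟨T⟩ = 40.369 / 23.288.
⟨T⟩ = 1.7334.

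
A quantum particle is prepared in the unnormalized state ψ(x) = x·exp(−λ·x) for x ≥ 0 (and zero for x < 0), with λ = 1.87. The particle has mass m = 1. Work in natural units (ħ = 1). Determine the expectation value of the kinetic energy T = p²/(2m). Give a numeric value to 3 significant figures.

T = −(ħ²/2m) d²/dx², so ⟨T⟩ = −(ħ²/2m) ∫ ψ*·ψ'' dx / ∫|ψ|² dx; with m = 1.
Differentiate x·exp(−λ·x) with the product rule; every integrand then reduces to terms xʲ·e^(−2λx) on [0, ∞), with ∫₀^∞ xʲ·e^(−2λx) dx = j!/(2λ)^(j+1).
State is unnormalized: ∫|ψ|² dx = 0.038231, and ∫ψ*·(−ħ²/2m · ψ'') dx = 0.066845, so ⟨T⟩ = 0.066845 / 0.038231.
⟨T⟩ = 1.7485.

1.75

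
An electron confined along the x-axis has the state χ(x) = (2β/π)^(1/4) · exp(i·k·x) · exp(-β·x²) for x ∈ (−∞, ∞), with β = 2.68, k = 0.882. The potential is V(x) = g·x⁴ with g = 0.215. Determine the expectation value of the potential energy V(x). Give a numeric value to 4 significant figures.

0.005613

⟨V⟩ = ∫ V(x)·|χ|² dx.
Gaussian moments: ∫x^(2j)·e^(−2βx²) dx = (2j−1)!!/(4β)^j · √(π/(2β)), odd powers integrate to 0; here √(π/(2β)) = 0.76558.
⟨V⟩ = 0.0056127.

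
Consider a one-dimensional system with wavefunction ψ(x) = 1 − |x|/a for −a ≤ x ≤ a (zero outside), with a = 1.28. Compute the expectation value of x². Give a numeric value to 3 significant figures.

0.164

⟨x²⟩ = ∫ x²·|ψ|² dx / ∫|ψ|² dx (integrals over the domain).
ψ is even, so ∫ over [−a, a] = 2∫₀ᵃ with ψ = 1 − x/a there: ∫₀ᵃ (1 − x/a)² dx = a/3, ∫₀ᵃ x²(1 − x/a)² dx = a³/30, ∫₀ᵃ x⁴(1 − x/a)² dx = a⁵/105.
State is unnormalized: ∫|ψ|² dx = 0.85333, and ∫ψ*·x²·ψ dx = 0.13981, so ⟨x²⟩ = 0.13981 / 0.85333.
⟨x²⟩ = 0.16384.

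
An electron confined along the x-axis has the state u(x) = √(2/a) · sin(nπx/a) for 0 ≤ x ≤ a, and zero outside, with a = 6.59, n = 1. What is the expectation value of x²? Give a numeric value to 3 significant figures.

12.3

⟨x²⟩ = ∫ x²·|u|² dx (integrals over the domain).
With sin²θ = (1 − cos2θ)/2 on 0 ≤ x ≤ a: ∫sin²(nπx/a) dx = a/2, ∫x·sin²(nπx/a) dx = a²/4, ∫x²·sin²(nπx/a) dx = a³·(1/6 − 1/(4n²π²)); higher powers xᵏ the same way, integrating xᵏ·cos(2nπx/a) by parts.
⟨x²⟩ = 12.276.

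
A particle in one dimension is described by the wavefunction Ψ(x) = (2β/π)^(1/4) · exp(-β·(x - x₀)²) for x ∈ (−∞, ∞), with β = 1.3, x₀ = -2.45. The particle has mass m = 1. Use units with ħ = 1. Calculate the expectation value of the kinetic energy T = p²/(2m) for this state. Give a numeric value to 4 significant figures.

0.6500

T = −(ħ²/2m) d²/dx², so ⟨T⟩ = −(ħ²/2m) ∫ Ψ*·Ψ'' dx; with m = 1.
Gaussian moments (u = x − x₀): ∫u^(2j)·e^(−2βu²) du = (2j−1)!!/(4β)^j · √(π/(2β)), odd powers integrate to 0; here √(π/(2β)) = 1.0992. Derivatives: d/dx e^(−βu²) = −2βu·e^(−βu²), d²/dx² e^(−βu²) = (4β²u² − 2β)·e^(−βu²).
⟨T⟩ = 0.65000.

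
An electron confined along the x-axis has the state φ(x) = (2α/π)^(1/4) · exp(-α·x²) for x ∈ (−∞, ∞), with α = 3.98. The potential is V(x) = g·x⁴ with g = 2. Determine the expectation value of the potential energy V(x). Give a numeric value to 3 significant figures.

0.0237

⟨V⟩ = ∫ V(x)·|φ|² dx.
Gaussian moments: ∫x^(2j)·e^(−2αx²) dx = (2j−1)!!/(4α)^j · √(π/(2α)), odd powers integrate to 0; here √(π/(2α)) = 0.62823.
⟨V⟩ = 0.023674.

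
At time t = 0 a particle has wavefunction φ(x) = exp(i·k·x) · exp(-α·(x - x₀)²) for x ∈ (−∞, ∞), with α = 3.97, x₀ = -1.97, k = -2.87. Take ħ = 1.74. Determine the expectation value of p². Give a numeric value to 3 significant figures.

37.0

p² φ = −ħ² d²φ/dx²; ⟨p²⟩ = −ħ² ∫ φ*·φ'' dx / ∫|φ|² dx.
Gaussian moments (u = x − x₀): ∫u^(2j)·e^(−2αu²) du = (2j−1)!!/(4α)^j · √(π/(2α)), odd powers integrate to 0; here √(π/(2α)) = 0.62902. Derivatives: φ′ = (ik − 2αu)·φ, φ″ = ((ik − 2αu)² − 2α)·φ; the odd-in-u pieces drop out.
State is unnormalized: ∫|φ|² dx = 0.62902, and ∫φ*·(−ħ² φ'') dx = 23.247, so ⟨p²⟩ = 23.247 / 0.62902.
⟨p²⟩ = 36.958.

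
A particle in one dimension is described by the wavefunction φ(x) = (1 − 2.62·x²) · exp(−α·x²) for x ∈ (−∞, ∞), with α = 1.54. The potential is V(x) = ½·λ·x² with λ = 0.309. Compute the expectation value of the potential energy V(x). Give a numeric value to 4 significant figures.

⟨V⟩ = ∫ V(x)·|φ|² dx / ∫|φ|² dx.
Expand each integrand as polynomial × e^(−2αx²) and use ∫x^(2j)·e^(−2αx²) dx = (2j−1)!!/(4α)^j · √(π/(2α)), odd powers → 0; here √(π/(2α)) = 1.0099.
State is unnormalized: ∫|φ|² dx = 0.69894, and ∫φ*·V(x)·φ dx = 0.029423, so ⟨V⟩ = 0.029423 / 0.69894.
⟨V⟩ = 0.042097.

0.04210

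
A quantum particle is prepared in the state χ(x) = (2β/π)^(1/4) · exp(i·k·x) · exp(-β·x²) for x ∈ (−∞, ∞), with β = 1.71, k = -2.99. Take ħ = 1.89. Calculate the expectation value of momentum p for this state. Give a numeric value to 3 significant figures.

-5.65

p χ = −iħ dχ/dx; then ⟨p⟩ = ∫ χ*·(pχ) dx.
Gaussian moments: ∫x^(2j)·e^(−2βx²) dx = (2j−1)!!/(4β)^j · √(π/(2β)), odd powers integrate to 0; here √(π/(2β)) = 0.95843. Derivatives: χ′ = (ik − 2βx)·χ, χ″ = ((ik − 2βx)² − 2β)·χ; the odd-in-x pieces drop out.
⟨p⟩ = -5.6511.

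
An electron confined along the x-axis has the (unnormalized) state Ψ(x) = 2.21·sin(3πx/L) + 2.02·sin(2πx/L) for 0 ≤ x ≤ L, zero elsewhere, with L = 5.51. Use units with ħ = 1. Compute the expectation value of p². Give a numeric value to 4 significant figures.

2.186

p² Ψ = −ħ² d²Ψ/dx²; ⟨p²⟩ = −ħ² ∫ Ψ*·Ψ'' dx / ∫|Ψ|² dx.
d²/dx² sin(jπx/L) = −(jπ/L)²·sin(jπx/L); on 0 ≤ x ≤ L, ∫sin²(jπx/L) dx = L/2 and ∫sin(jπx/L)·sin(lπx/L) dx = 0 for j ≠ l, so only diagonal terms survive in ∫|Ψ|² and ∫Ψ·Ψ″; ∫Ψ·Ψ′ dx = [Ψ²/2] between the walls = 0.
State is unnormalized: ∫|Ψ|² dx = 24.697, and ∫Ψ*·(−ħ² Ψ'') dx = 53.986, so ⟨p²⟩ = 53.986 / 24.697.
⟨p²⟩ = 2.1859.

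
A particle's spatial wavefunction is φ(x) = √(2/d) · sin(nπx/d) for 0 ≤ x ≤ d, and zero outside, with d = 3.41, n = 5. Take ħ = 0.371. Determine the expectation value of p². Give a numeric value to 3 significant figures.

2.92

p² φ = −ħ² d²φ/dx²; ⟨p²⟩ = −ħ² ∫ φ*·φ'' dx.
d/dx sin(nπx/d) = (nπ/d)·cos(nπx/d) and d²/dx² sin(nπx/d) = −(nπ/d)²·sin(nπx/d); on 0 ≤ x ≤ d, ∫sin²(nπx/d) dx = d/2 and ∫sin(nπx/d)·cos(nπx/d) dx = 0.
⟨p²⟩ = 2.9206.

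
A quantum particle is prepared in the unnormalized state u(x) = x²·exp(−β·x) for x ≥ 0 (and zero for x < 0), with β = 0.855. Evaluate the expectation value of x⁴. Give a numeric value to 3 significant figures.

196.

⟨x⁴⟩ = ∫ x⁴·|u|² dx / ∫|u|² dx (integrals over the domain).
Every integrand reduces to terms xʲ·e^(−2βx) on [0, ∞); use ∫₀^∞ xʲ·e^(−2βx) dx = j!/(2β)^(j+1).
State is unnormalized: ∫|u|² dx = 1.6415, and ∫u*·x⁴·u dx = 322.52, so ⟨x⁴⟩ = 322.52 / 1.6415.
⟨x⁴⟩ = 196.48.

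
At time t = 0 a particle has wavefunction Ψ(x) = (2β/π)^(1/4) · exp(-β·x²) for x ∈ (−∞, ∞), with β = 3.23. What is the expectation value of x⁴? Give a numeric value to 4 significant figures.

0.01797

⟨x⁴⟩ = ∫ x⁴·|Ψ|² dx (integrals over the domain).
Gaussian moments: ∫x^(2j)·e^(−2βx²) dx = (2j−1)!!/(4β)^j · √(π/(2β)), odd powers integrate to 0; here √(π/(2β)) = 0.69736.
⟨x⁴⟩ = 0.017972.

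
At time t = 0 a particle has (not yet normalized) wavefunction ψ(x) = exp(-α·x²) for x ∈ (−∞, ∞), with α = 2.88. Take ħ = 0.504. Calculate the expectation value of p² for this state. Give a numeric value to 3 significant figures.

p² ψ = −ħ² d²ψ/dx²; ⟨p²⟩ = −ħ² ∫ ψ*·ψ'' dx / ∫|ψ|² dx.
Gaussian moments: ∫x^(2j)·e^(−2αx²) dx = (2j−1)!!/(4α)^j · √(π/(2α)), odd powers integrate to 0; here √(π/(2α)) = 0.73852. Derivatives: d/dx e^(−αx²) = −2αx·e^(−αx²), d²/dx² e^(−αx²) = (4α²x² − 2α)·e^(−αx²).
State is unnormalized: ∫|ψ|² dx = 0.73852, and ∫ψ*·(−ħ² ψ'') dx = 0.54028, so ⟨p²⟩ = 0.54028 / 0.73852.
⟨p²⟩ = 0.73157.

0.732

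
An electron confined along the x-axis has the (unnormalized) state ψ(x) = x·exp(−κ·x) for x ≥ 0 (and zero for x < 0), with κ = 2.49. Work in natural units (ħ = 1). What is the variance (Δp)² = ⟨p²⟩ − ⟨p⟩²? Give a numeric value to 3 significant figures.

Compute ⟨p⟩ and ⟨p²⟩ separately; (Δp)² = ⟨p²⟩ − ⟨p⟩².
Differentiate x·exp(−κ·x) with the product rule; every integrand then reduces to terms xʲ·e^(−2κx) on [0, ∞), with ∫₀^∞ xʲ·e^(−2κx) dx = j!/(2κ)^(j+1).
Normalization: ∫|ψ|² dx = 0.016194.
⟨p⟩ = 0.0000 and ⟨p²⟩ = 6.2001.
(Δp)² = 6.2001 − (0.0000)² = 6.2001.

6.20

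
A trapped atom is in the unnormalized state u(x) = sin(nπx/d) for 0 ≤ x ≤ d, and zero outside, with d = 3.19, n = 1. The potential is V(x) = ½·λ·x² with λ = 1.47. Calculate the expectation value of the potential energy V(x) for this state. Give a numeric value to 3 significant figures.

⟨V⟩ = ∫ V(x)·|u|² dx / ∫|u|² dx.
With sin²θ = (1 − cos2θ)/2 on 0 ≤ x ≤ d: ∫sin²(nπx/d) dx = d/2, ∫x·sin²(nπx/d) dx = d²/4, ∫x²·sin²(nπx/d) dx = d³·(1/6 − 1/(4n²π²)); higher powers xᵏ the same way, integrating xᵏ·cos(2nπx/d) by parts.
State is unnormalized: ∫|u|² dx = 1.5950, and ∫u*·V(x)·u dx = 3.3722, so ⟨V⟩ = 3.3722 / 1.5950.
⟨V⟩ = 2.1142.

2.11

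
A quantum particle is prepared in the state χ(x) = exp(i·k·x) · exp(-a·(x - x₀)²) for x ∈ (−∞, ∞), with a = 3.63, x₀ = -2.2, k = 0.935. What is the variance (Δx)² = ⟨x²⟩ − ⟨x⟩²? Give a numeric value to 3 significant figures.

Compute ⟨x⟩ and ⟨x²⟩ separately, then (Δx)² = ⟨x²⟩ − ⟨x⟩².
Gaussian moments (u = x − x₀): ∫u^(2j)·e^(−2au²) du = (2j−1)!!/(4a)^j · √(π/(2a)), odd powers integrate to 0; here √(π/(2a)) = 0.65782.
Normalization: ∫|χ|² dx = 0.65782.
⟨x⟩ = -2.2000 and ⟨x²⟩ = 4.9089.
(Δx)² = 4.9089 − (-2.2000)² = 0.068871.

0.0689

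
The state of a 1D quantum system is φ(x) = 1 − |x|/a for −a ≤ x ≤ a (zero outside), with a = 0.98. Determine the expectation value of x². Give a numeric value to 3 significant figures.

0.0960

⟨x²⟩ = ∫ x²·|φ|² dx / ∫|φ|² dx (integrals over the domain).
φ is even, so ∫ over [−a, a] = 2∫₀ᵃ with φ = 1 − x/a there: ∫₀ᵃ (1 − x/a)² dx = a/3, ∫₀ᵃ x²(1 − x/a)² dx = a³/30, ∫₀ᵃ x⁴(1 − x/a)² dx = a⁵/105.
State is unnormalized: ∫|φ|² dx = 0.65333, and ∫φ*·x²·φ dx = 0.062746, so ⟨x²⟩ = 0.062746 / 0.65333.
⟨x²⟩ = 0.096040.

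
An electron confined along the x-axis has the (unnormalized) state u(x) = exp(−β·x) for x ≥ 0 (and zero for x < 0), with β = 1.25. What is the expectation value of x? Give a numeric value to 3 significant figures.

⟨x⟩ = ∫ x·|u|² dx / ∫|u|² dx (integrals over the domain).
Every integrand reduces to terms xʲ·e^(−2βx) on [0, ∞); use ∫₀^∞ xʲ·e^(−2βx) dx = j!/(2β)^(j+1).
State is unnormalized: ∫|u|² dx = 0.40000, and ∫u*·x·u dx = 0.16000, so ⟨x⟩ = 0.16000 / 0.40000.
⟨x⟩ = 0.40000.

0.400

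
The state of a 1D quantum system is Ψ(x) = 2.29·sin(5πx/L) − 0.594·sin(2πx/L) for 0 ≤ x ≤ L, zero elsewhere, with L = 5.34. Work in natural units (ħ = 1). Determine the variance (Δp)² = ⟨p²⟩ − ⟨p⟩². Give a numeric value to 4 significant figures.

Compute ⟨p⟩ and ⟨p²⟩ separately; (Δp)² = ⟨p²⟩ − ⟨p⟩².
d²/dx² sin(jπx/L) = −(jπ/L)²·sin(jπx/L); on 0 ≤ x ≤ L, ∫sin²(jπx/L) dx = L/2 and ∫sin(jπx/L)·sin(lπx/L) dx = 0 for j ≠ l, so only diagonal terms survive in ∫|Ψ|² and ∫Ψ·Ψ″; ∫Ψ·Ψ′ dx = [Ψ²/2] between the walls = 0.
Normalization: ∫|Ψ|² dx = 14.944.
⟨p⟩ = 0.0000 and ⟨p²⟩ = 8.1946.
(Δp)² = 8.1946 − (0.0000)² = 8.1946.

8.195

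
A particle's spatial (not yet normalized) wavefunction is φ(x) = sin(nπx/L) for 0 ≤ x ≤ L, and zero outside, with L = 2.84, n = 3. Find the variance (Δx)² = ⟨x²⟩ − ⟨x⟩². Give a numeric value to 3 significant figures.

Compute ⟨x⟩ and ⟨x²⟩ separately, then (Δx)² = ⟨x²⟩ − ⟨x⟩².
With sin²θ = (1 − cos2θ)/2 on 0 ≤ x ≤ L: ∫sin²(nπx/L) dx = L/2, ∫x·sin²(nπx/L) dx = L²/4, ∫x²·sin²(nπx/L) dx = L³·(1/6 − 1/(4n²π²)); higher powers xᵏ the same way, integrating xᵏ·cos(2nπx/L) by parts.
Normalization: ∫|φ|² dx = 1.4200.
⟨x⟩ = 1.4200 and ⟨x²⟩ = 2.6431.
(Δx)² = 2.6431 − (1.4200)² = 0.62673.

0.627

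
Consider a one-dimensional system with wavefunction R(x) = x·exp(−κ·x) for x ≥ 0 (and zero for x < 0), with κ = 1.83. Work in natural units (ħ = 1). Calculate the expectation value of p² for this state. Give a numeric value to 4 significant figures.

p² R = −ħ² d²R/dx²; ⟨p²⟩ = −ħ² ∫ R*·R'' dx / ∫|R|² dx.
Differentiate x·exp(−κ·x) with the product rule; every integrand then reduces to terms xʲ·e^(−2κx) on [0, ∞), with ∫₀^∞ xʲ·e^(−2κx) dx = j!/(2κ)^(j+1).
State is unnormalized: ∫|R|² dx = 0.040793, and ∫R*·(−ħ² R'') dx = 0.13661, so ⟨p²⟩ = 0.13661 / 0.040793.
⟨p²⟩ = 3.3489.

3.349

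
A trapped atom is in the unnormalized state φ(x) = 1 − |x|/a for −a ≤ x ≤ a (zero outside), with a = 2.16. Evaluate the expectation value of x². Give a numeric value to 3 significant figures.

0.467

⟨x²⟩ = ∫ x²·|φ|² dx / ∫|φ|² dx (integrals over the domain).
φ is even, so ∫ over [−a, a] = 2∫₀ᵃ with φ = 1 − x/a there: ∫₀ᵃ (1 − x/a)² dx = a/3, ∫₀ᵃ x²(1 − x/a)² dx = a³/30, ∫₀ᵃ x⁴(1 − x/a)² dx = a⁵/105.
State is unnormalized: ∫|φ|² dx = 1.4400, and ∫φ*·x²·φ dx = 0.67185, so ⟨x²⟩ = 0.67185 / 1.4400.
⟨x²⟩ = 0.46656.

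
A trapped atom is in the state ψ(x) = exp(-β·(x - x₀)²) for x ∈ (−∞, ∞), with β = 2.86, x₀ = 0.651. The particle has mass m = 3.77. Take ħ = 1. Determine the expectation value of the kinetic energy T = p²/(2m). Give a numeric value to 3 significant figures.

0.379

T = −(ħ²/2m) d²/dx², so ⟨T⟩ = −(ħ²/2m) ∫ ψ*·ψ'' dx / ∫|ψ|² dx; with m = 3.77.
Gaussian moments (u = x − x₀): ∫u^(2j)·e^(−2βu²) du = (2j−1)!!/(4β)^j · √(π/(2β)), odd powers integrate to 0; here √(π/(2β)) = 0.74110. Derivatives: d/dx e^(−βu²) = −2βu·e^(−βu²), d²/dx² e^(−βu²) = (4β²u² − 2β)·e^(−βu²).
State is unnormalized: ∫|ψ|² dx = 0.74110, and ∫ψ*·(−ħ²/2m · ψ'') dx = 0.28111, so ⟨T⟩ = 0.28111 / 0.74110.
⟨T⟩ = 0.37931.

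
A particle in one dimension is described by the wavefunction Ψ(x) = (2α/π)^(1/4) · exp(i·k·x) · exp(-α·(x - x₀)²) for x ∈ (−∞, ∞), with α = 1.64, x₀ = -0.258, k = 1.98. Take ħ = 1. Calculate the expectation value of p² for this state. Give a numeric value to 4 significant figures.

5.560

p² Ψ = −ħ² d²Ψ/dx²; ⟨p²⟩ = −ħ² ∫ Ψ*·Ψ'' dx.
Gaussian moments (u = x − x₀): ∫u^(2j)·e^(−2αu²) du = (2j−1)!!/(4α)^j · √(π/(2α)), odd powers integrate to 0; here √(π/(2α)) = 0.97867. Derivatives: Ψ′ = (ik − 2αu)·Ψ, Ψ″ = ((ik − 2αu)² − 2α)·Ψ; the odd-in-u pieces drop out.
⟨p²⟩ = 5.5604.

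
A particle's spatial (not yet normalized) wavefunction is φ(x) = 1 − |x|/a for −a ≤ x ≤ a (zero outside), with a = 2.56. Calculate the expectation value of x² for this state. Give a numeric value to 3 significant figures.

⟨x²⟩ = ∫ x²·|φ|² dx / ∫|φ|² dx (integrals over the domain).
φ is even, so ∫ over [−a, a] = 2∫₀ᵃ with φ = 1 − x/a there: ∫₀ᵃ (1 − x/a)² dx = a/3, ∫₀ᵃ x²(1 − x/a)² dx = a³/30, ∫₀ᵃ x⁴(1 − x/a)² dx = a⁵/105.
State is unnormalized: ∫|φ|² dx = 1.7067, and ∫φ*·x²·φ dx = 1.1185, so ⟨x²⟩ = 1.1185 / 1.7067.
⟨x²⟩ = 0.65536.

0.655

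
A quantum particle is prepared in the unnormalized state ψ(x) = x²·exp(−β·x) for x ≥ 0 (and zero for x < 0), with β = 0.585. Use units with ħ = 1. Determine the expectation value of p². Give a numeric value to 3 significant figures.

p² ψ = −ħ² d²ψ/dx²; ⟨p²⟩ = −ħ² ∫ ψ*·ψ'' dx / ∫|ψ|² dx.
Differentiate x²·exp(−β·x) with the product rule; every integrand then reduces to terms xʲ·e^(−2βx) on [0, ∞), with ∫₀^∞ xʲ·e^(−2βx) dx = j!/(2β)^(j+1).
State is unnormalized: ∫|ψ|² dx = 10.947, and ∫ψ*·(−ħ² ψ'') dx = 1.2487, so ⟨p²⟩ = 1.2487 / 10.947.
⟨p²⟩ = 0.11408.

0.114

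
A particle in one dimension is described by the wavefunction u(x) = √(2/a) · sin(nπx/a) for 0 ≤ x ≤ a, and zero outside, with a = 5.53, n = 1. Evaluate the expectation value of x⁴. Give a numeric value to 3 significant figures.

107.

⟨x⁴⟩ = ∫ x⁴·|u|² dx (integrals over the domain).
With sin²θ = (1 − cos2θ)/2 on 0 ≤ x ≤ a: ∫sin²(nπx/a) dx = a/2, ∫x·sin²(nπx/a) dx = a²/4, ∫x²·sin²(nπx/a) dx = a³·(1/6 − 1/(4n²π²)); higher powers xᵏ the same way, integrating xᵏ·cos(2nπx/a) by parts.
⟨x⁴⟩ = 106.68.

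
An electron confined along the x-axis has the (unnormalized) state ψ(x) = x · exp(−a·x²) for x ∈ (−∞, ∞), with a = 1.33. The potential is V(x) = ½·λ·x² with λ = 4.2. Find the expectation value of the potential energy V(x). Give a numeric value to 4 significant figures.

1.184

⟨V⟩ = ∫ V(x)·|ψ|² dx / ∫|ψ|² dx.
Expand each integrand as polynomial × e^(−2ax²) and use ∫x^(2j)·e^(−2ax²) dx = (2j−1)!!/(4a)^j · √(π/(2a)), odd powers → 0; here √(π/(2a)) = 1.0868.
State is unnormalized: ∫|ψ|² dx = 0.20428, and ∫ψ*·V(x)·ψ dx = 0.24191, so ⟨V⟩ = 0.24191 / 0.20428.
⟨V⟩ = 1.1842.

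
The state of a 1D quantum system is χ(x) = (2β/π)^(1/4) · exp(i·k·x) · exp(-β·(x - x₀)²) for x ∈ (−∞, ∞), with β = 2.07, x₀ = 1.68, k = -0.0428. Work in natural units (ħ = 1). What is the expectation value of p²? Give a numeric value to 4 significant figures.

p² χ = −ħ² d²χ/dx²; ⟨p²⟩ = −ħ² ∫ χ*·χ'' dx.
Gaussian moments (u = x − x₀): ∫u^(2j)·e^(−2βu²) du = (2j−1)!!/(4β)^j · √(π/(2β)), odd powers integrate to 0; here √(π/(2β)) = 0.87111. Derivatives: χ′ = (ik − 2βu)·χ, χ″ = ((ik − 2βu)² − 2β)·χ; the odd-in-u pieces drop out.
⟨p²⟩ = 2.0718.

2.072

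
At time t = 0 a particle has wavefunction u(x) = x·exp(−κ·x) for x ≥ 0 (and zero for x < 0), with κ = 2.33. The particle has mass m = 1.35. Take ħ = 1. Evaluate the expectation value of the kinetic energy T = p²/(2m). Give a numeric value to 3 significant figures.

T = −(ħ²/2m) d²/dx², so ⟨T⟩ = −(ħ²/2m) ∫ u*·u'' dx / ∫|u|² dx; with m = 1.35.
Differentiate x·exp(−κ·x) with the product rule; every integrand then reduces to terms xʲ·e^(−2κx) on [0, ∞), with ∫₀^∞ xʲ·e^(−2κx) dx = j!/(2κ)^(j+1).
State is unnormalized: ∫|u|² dx = 0.019764, and ∫u*·(−ħ²/2m · u'') dx = 0.039739, so ⟨T⟩ = 0.039739 / 0.019764.
⟨T⟩ = 2.0107.

2.01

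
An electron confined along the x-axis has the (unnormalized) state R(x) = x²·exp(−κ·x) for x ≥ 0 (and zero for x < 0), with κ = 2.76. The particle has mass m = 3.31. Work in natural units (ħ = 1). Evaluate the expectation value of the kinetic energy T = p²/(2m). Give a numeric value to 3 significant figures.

T = −(ħ²/2m) d²/dx², so ⟨T⟩ = −(ħ²/2m) ∫ R*·R'' dx / ∫|R|² dx; with m = 3.31.
Differentiate x²·exp(−κ·x) with the product rule; every integrand then reduces to terms xʲ·e^(−2κx) on [0, ∞), with ∫₀^∞ xʲ·e^(−2κx) dx = j!/(2κ)^(j+1).
State is unnormalized: ∫|R|² dx = 0.0046829, and ∫R*·(−ħ²/2m · R'') dx = 0.0017962, so ⟨T⟩ = 0.0017962 / 0.0046829.
⟨T⟩ = 0.38356.

0.384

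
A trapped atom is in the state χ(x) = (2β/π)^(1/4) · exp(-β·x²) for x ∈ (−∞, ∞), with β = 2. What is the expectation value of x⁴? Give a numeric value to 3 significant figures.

0.0469

⟨x⁴⟩ = ∫ x⁴·|χ|² dx (integrals over the domain).
Gaussian moments: ∫x^(2j)·e^(−2βx²) dx = (2j−1)!!/(4β)^j · √(π/(2β)), odd powers integrate to 0; here √(π/(2β)) = 0.88623.
⟨x⁴⟩ = 0.046875.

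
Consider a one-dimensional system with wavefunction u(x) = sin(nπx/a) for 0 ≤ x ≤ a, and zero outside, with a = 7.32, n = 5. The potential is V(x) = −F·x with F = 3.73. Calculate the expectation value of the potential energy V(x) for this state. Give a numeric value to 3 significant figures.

⟨V⟩ = ∫ V(x)·|u|² dx / ∫|u|² dx.
With sin²θ = (1 − cos2θ)/2 on 0 ≤ x ≤ a: ∫sin²(nπx/a) dx = a/2, ∫x·sin²(nπx/a) dx = a²/4, ∫x²·sin²(nπx/a) dx = a³·(1/6 − 1/(4n²π²)); higher powers xᵏ the same way, integrating xᵏ·cos(2nπx/a) by parts.
State is unnormalized: ∫|u|² dx = 3.6600, and ∫u*·V(x)·u dx = -49.966, so ⟨V⟩ = -49.966 / 3.6600.
⟨V⟩ = -13.652.

-13.7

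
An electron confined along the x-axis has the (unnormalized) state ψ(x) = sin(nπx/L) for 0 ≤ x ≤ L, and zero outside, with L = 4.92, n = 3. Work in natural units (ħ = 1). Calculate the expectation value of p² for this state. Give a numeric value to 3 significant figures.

p² ψ = −ħ² d²ψ/dx²; ⟨p²⟩ = −ħ² ∫ ψ*·ψ'' dx / ∫|ψ|² dx.
d/dx sin(nπx/L) = (nπ/L)·cos(nπx/L) and d²/dx² sin(nπx/L) = −(nπ/L)²·sin(nπx/L); on 0 ≤ x ≤ L, ∫sin²(nπx/L) dx = L/2 and ∫sin(nπx/L)·cos(nπx/L) dx = 0.
State is unnormalized: ∫|ψ|² dx = 2.4600, and ∫ψ*·(−ħ² ψ'') dx = 9.0271, so ⟨p²⟩ = 9.0271 / 2.4600.
⟨p²⟩ = 3.6695.

3.67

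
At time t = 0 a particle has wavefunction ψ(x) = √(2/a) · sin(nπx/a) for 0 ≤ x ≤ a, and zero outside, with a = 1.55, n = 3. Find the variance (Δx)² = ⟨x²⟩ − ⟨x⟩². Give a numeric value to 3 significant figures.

Compute ⟨x⟩ and ⟨x²⟩ separately, then (Δx)² = ⟨x²⟩ − ⟨x⟩².
With sin²θ = (1 − cos2θ)/2 on 0 ≤ x ≤ a: ∫sin²(nπx/a) dx = a/2, ∫x·sin²(nπx/a) dx = a²/4, ∫x²·sin²(nπx/a) dx = a³·(1/6 − 1/(4n²π²)); higher powers xᵏ the same way, integrating xᵏ·cos(2nπx/a) by parts.
⟨x⟩ = 0.77500 and ⟨x²⟩ = 0.78731.
(Δx)² = 0.78731 − (0.77500)² = 0.18668.

0.187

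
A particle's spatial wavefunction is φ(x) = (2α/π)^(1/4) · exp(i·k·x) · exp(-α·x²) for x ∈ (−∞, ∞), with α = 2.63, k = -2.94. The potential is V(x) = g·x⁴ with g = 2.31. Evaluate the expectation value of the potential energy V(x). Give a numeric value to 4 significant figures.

⟨V⟩ = ∫ V(x)·|φ|² dx.
Gaussian moments: ∫x^(2j)·e^(−2αx²) dx = (2j−1)!!/(4α)^j · √(π/(2α)), odd powers integrate to 0; here √(π/(2α)) = 0.77283.
⟨V⟩ = 0.062618.

0.06262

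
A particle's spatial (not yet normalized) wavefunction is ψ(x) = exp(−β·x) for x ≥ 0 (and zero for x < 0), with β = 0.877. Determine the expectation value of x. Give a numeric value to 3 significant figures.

⟨x⟩ = ∫ x·|ψ|² dx / ∫|ψ|² dx (integrals over the domain).
Every integrand reduces to terms xʲ·e^(−2βx) on [0, ∞); use ∫₀^∞ xʲ·e^(−2βx) dx = j!/(2β)^(j+1).
State is unnormalized: ∫|ψ|² dx = 0.57013, and ∫ψ*·x·ψ dx = 0.32504, so ⟨x⟩ = 0.32504 / 0.57013.
⟨x⟩ = 0.57013.

0.570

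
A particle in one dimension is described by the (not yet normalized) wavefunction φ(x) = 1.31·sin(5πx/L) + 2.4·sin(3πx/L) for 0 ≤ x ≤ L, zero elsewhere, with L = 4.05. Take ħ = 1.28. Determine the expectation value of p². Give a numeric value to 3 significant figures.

12.5

p² φ = −ħ² d²φ/dx²; ⟨p²⟩ = −ħ² ∫ φ*·φ'' dx / ∫|φ|² dx.
d²/dx² sin(jπx/L) = −(jπ/L)²·sin(jπx/L); on 0 ≤ x ≤ L, ∫sin²(jπx/L) dx = L/2 and ∫sin(jπx/L)·sin(lπx/L) dx = 0 for j ≠ l, so only diagonal terms survive in ∫|φ|² and ∫φ·φ″; ∫φ·φ′ dx = [φ²/2] between the walls = 0.
State is unnormalized: ∫|φ|² dx = 15.139, and ∫φ*·(−ħ² φ'') dx = 189.14, so ⟨p²⟩ = 189.14 / 15.139.
⟨p²⟩ = 12.493.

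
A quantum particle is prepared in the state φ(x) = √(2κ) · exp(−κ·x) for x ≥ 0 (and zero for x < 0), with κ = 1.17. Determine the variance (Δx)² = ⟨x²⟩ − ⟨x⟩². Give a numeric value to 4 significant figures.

0.1826

Compute ⟨x⟩ and ⟨x²⟩ separately, then (Δx)² = ⟨x²⟩ − ⟨x⟩².
Every integrand reduces to terms xʲ·e^(−2κx) on [0, ∞); use ∫₀^∞ xʲ·e^(−2κx) dx = j!/(2κ)^(j+1).
⟨x⟩ = 0.42735 and ⟨x²⟩ = 0.36526.
(Δx)² = 0.36526 − (0.42735)² = 0.18263.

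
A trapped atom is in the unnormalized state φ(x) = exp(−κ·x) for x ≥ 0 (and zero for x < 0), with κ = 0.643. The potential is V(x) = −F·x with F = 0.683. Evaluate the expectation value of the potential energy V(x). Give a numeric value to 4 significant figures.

⟨V⟩ = ∫ V(x)·|φ|² dx / ∫|φ|² dx.
Every integrand reduces to terms xʲ·e^(−2κx) on [0, ∞); use ∫₀^∞ xʲ·e^(−2κx) dx = j!/(2κ)^(j+1).
State is unnormalized: ∫|φ|² dx = 0.77760, and ∫φ*·V(x)·φ dx = -0.41299, so ⟨V⟩ = -0.41299 / 0.77760.
⟨V⟩ = -0.53110.

-0.5311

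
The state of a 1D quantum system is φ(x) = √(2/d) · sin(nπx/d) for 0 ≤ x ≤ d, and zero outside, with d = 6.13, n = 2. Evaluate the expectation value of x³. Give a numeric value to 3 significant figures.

53.2

⟨x³⟩ = ∫ x³·|φ|² dx (integrals over the domain).
With sin²θ = (1 − cos2θ)/2 on 0 ≤ x ≤ d: ∫sin²(nπx/d) dx = d/2, ∫x·sin²(nπx/d) dx = d²/4, ∫x²·sin²(nπx/d) dx = d³·(1/6 − 1/(4n²π²)); higher powers xᵏ the same way, integrating xᵏ·cos(2nπx/d) by parts.
⟨x³⟩ = 53.211.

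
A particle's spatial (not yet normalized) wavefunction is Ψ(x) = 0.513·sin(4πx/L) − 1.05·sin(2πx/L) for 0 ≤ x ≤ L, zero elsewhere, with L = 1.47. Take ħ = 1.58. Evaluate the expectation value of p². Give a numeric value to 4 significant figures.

p² Ψ = −ħ² d²Ψ/dx²; ⟨p²⟩ = −ħ² ∫ Ψ*·Ψ'' dx / ∫|Ψ|² dx.
d²/dx² sin(jπx/L) = −(jπ/L)²·sin(jπx/L); on 0 ≤ x ≤ L, ∫sin²(jπx/L) dx = L/2 and ∫sin(jπx/L)·sin(lπx/L) dx = 0 for j ≠ l, so only diagonal terms survive in ∫|Ψ|² and ∫Ψ·Ψ″; ∫Ψ·Ψ′ dx = [Ψ²/2] between the walls = 0.
State is unnormalized: ∫|Ψ|² dx = 1.0038, and ∫Ψ*·(−ħ² Ψ'') dx = 72.245, so ⟨p²⟩ = 72.245 / 1.0038.
⟨p²⟩ = 71.974.

71.97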